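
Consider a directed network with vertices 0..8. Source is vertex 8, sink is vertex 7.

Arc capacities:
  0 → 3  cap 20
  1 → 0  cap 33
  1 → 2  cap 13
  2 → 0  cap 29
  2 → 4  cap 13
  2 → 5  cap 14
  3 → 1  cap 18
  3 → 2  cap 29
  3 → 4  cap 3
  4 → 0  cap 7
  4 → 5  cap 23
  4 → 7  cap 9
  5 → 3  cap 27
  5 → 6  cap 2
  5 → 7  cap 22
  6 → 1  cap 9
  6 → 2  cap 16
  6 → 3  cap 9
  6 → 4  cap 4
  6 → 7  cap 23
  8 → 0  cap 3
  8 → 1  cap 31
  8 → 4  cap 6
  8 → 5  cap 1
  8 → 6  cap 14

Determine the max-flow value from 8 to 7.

augment #1: 8→4→7 bottleneck 6, total now 6
augment #2: 8→5→7 bottleneck 1, total now 7
augment #3: 8→6→7 bottleneck 14, total now 21
augment #4: 8→0→3→4→7 bottleneck 3, total now 24
augment #5: 8→1→2→5→7 bottleneck 13, total now 37
augment #6: 8→1→0→3→2→5→7 bottleneck 1, total now 38
augment #7: 8→1→0→3→2→4→5→7 bottleneck 7, total now 45
augment #8: 8→1→0→3→2→4→5→6→7 bottleneck 2, total now 47

Maximum flow value: 47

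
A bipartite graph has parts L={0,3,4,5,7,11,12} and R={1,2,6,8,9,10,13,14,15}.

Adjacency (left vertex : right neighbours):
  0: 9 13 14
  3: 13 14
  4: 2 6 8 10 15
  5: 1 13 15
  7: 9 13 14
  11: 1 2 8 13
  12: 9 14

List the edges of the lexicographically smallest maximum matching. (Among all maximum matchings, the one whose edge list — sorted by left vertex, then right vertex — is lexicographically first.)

Lex-smallest maximum matching: {(0,9), (3,13), (4,2), (5,1), (7,14), (11,8)}

|M| = 6 (so the lex-smallest maximum matching has 6 edges)
process left vertices in ascending order; for each, take the smallest-labelled available neighbour that still permits 6 edges overall, or leave it unmatched if none does
lex-smallest matching: {0-9, 3-13, 4-2, 5-1, 7-14, 11-8}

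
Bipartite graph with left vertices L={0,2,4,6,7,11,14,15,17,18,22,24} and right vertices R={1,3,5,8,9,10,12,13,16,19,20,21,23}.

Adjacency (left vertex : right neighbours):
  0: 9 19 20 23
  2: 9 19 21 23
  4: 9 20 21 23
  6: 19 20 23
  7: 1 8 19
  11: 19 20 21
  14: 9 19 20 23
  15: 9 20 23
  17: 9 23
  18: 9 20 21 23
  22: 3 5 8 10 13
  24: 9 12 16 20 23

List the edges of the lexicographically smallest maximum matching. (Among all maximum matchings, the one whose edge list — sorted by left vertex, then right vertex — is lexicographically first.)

Lex-smallest maximum matching: {(0,9), (2,19), (4,20), (6,23), (7,1), (11,21), (22,3), (24,12)}

|M| = 8 (so the lex-smallest maximum matching has 8 edges)
process left vertices in ascending order; for each, take the smallest-labelled available neighbour that still permits 8 edges overall, or leave it unmatched if none does
lex-smallest matching: {0-9, 2-19, 4-20, 6-23, 7-1, 11-21, 22-3, 24-12}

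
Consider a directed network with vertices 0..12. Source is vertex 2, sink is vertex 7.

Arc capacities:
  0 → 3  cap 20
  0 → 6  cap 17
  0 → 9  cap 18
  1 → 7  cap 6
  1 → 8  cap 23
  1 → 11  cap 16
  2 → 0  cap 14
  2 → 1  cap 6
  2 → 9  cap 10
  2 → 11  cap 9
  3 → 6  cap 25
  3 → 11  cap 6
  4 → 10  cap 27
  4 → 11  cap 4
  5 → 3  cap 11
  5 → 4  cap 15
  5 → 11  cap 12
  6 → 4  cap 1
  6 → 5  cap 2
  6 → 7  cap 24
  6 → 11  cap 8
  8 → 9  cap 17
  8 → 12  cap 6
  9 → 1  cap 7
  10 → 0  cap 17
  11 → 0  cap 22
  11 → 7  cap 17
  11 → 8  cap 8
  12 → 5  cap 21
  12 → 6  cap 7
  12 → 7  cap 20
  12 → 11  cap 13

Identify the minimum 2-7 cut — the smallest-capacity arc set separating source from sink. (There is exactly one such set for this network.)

Min-cut arcs: {(2,0), (2,1), (2,11), (9,1)} (total capacity 36)

augment #1: 2→1→7 push 6
augment #2: 2→11→7 push 9
augment #3: 2→0→6→7 push 14
augment #4: 2→9→1→11→7 push 7
max flow = 36; residual-reachable set from 2 gives S-side
cut edges (S→T): {(2,0), (2,1), (2,11), (9,1)} total cap 36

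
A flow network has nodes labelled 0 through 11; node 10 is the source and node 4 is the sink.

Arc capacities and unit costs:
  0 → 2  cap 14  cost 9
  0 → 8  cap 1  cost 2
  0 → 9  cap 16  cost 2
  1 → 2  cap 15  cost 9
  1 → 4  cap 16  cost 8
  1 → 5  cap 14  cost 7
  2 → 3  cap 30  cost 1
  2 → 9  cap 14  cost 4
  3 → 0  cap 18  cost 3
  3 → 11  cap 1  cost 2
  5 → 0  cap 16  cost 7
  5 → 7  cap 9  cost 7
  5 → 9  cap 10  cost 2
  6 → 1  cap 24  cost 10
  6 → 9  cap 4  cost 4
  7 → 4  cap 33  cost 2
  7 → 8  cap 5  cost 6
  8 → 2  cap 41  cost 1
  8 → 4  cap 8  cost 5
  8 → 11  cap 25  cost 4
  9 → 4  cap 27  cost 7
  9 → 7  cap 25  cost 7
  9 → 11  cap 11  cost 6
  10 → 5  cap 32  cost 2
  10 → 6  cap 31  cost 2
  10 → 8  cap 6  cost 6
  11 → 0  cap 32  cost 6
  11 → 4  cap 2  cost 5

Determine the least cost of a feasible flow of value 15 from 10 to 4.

Minimum cost for 15 units: 165

shortest-cost path #1: 10→5→7→4 push 9 @ unit cost 11 (adds 99)
shortest-cost path #2: 10→8→4 push 6 @ unit cost 11 (adds 66)
total cost = 165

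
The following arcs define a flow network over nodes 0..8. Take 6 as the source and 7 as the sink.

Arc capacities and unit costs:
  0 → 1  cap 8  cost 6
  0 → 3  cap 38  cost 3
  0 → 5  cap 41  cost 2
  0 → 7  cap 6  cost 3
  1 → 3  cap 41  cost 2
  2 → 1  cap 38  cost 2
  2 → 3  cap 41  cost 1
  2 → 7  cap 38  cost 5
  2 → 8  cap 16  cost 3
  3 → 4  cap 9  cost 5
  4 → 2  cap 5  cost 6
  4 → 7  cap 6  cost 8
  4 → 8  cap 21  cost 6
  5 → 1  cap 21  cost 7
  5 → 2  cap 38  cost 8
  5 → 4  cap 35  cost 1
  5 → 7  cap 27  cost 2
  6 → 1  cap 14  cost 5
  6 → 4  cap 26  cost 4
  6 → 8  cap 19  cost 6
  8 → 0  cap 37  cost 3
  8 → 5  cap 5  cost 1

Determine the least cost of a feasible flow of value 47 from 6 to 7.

shortest-cost path #1: 6→8→5→7 push 5 @ unit cost 9 (adds 45)
shortest-cost path #2: 6→8→0→7 push 6 @ unit cost 12 (adds 72)
shortest-cost path #3: 6→4→7 push 6 @ unit cost 12 (adds 72)
shortest-cost path #4: 6→8→0→5→7 push 8 @ unit cost 13 (adds 104)
shortest-cost path #5: 6→4→2→7 push 5 @ unit cost 15 (adds 75)
shortest-cost path #6: 6→4→8→0→5→7 push 14 @ unit cost 17 (adds 238)
shortest-cost path #7: 6→4→8→0→5→2→7 push 1 @ unit cost 28 (adds 28)
shortest-cost path #8: 6→1→3→4→8→0→5→2→7 push 2 @ unit cost 36 (adds 72)
total cost = 706

Minimum cost for 47 units: 706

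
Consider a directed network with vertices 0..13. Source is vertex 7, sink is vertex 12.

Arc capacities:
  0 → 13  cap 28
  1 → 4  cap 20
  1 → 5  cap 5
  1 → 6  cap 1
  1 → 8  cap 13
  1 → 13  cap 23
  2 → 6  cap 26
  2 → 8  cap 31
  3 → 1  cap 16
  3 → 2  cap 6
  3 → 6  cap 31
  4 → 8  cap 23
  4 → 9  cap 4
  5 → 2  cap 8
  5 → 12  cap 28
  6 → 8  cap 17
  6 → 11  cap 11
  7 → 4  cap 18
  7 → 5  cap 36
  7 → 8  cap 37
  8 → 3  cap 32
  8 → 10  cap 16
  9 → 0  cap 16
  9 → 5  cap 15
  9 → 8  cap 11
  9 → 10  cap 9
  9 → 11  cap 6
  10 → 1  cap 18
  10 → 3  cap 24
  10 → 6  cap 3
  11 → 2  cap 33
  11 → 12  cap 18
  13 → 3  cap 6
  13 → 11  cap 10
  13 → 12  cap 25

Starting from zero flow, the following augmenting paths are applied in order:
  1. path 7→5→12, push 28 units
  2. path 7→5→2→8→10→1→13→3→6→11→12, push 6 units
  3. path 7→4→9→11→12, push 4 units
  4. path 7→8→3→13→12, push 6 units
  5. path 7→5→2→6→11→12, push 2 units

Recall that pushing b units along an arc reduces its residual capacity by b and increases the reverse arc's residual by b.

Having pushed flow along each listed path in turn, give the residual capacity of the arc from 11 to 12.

Residual capacity of (11,12): 6

after path 1 (7→5→12, push 28): res(11,12)=18
after path 2 (7→5→2→8→10→1→13→3→6→11→12, push 6): res(11,12)=12
after path 3 (7→4→9→11→12, push 4): res(11,12)=8
after path 4 (7→8→3→13→12, push 6): res(11,12)=8
after path 5 (7→5→2→6→11→12, push 2): res(11,12)=6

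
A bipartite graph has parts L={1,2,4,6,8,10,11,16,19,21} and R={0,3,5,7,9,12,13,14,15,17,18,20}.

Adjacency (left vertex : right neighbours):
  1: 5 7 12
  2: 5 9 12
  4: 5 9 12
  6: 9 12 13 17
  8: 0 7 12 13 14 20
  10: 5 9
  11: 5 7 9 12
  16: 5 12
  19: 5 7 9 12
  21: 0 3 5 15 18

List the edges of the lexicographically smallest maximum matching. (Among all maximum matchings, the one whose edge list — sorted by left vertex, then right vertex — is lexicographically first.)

Lex-smallest maximum matching: {(1,5), (2,9), (4,12), (6,13), (8,0), (11,7), (21,3)}

|M| = 7 (so the lex-smallest maximum matching has 7 edges)
process left vertices in ascending order; for each, take the smallest-labelled available neighbour that still permits 7 edges overall, or leave it unmatched if none does
lex-smallest matching: {1-5, 2-9, 4-12, 6-13, 8-0, 11-7, 21-3}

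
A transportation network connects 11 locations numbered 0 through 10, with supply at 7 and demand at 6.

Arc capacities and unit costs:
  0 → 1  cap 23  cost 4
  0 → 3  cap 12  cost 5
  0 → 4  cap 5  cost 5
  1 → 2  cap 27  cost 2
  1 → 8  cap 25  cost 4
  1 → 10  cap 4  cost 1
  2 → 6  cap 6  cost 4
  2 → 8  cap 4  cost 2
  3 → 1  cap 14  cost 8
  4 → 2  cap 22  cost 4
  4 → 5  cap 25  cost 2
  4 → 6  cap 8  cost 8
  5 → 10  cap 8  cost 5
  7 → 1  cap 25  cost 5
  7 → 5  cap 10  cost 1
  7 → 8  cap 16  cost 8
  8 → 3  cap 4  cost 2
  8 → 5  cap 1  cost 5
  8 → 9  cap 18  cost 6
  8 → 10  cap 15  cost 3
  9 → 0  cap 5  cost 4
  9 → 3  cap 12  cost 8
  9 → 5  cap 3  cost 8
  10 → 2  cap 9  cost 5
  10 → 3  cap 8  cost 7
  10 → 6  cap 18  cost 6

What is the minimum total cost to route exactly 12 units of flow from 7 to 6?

Minimum cost for 12 units: 138

shortest-cost path #1: 7→1→2→6 push 6 @ unit cost 11 (adds 66)
shortest-cost path #2: 7→1→10→6 push 4 @ unit cost 12 (adds 48)
shortest-cost path #3: 7→5→10→6 push 2 @ unit cost 12 (adds 24)
total cost = 138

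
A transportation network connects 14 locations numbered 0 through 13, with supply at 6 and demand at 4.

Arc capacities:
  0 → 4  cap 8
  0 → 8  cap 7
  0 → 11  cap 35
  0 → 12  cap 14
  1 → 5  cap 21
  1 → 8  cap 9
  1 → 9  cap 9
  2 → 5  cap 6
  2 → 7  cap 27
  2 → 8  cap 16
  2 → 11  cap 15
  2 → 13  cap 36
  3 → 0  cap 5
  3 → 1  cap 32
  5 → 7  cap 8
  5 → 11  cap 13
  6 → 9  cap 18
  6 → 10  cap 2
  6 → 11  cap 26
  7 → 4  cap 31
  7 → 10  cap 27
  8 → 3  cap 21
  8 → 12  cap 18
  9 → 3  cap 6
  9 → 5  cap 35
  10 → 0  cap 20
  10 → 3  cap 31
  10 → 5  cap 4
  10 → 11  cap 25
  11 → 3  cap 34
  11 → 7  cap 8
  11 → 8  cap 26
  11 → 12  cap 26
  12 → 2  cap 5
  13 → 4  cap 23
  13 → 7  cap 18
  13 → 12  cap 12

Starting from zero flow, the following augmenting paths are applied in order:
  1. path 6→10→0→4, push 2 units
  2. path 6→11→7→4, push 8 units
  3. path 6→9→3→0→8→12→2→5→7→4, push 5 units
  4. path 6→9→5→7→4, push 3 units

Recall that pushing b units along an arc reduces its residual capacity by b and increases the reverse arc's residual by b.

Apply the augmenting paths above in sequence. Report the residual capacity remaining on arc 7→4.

after path 1 (6→10→0→4, push 2): res(7,4)=31
after path 2 (6→11→7→4, push 8): res(7,4)=23
after path 3 (6→9→3→0→8→12→2→5→7→4, push 5): res(7,4)=18
after path 4 (6→9→5→7→4, push 3): res(7,4)=15

Residual capacity of (7,4): 15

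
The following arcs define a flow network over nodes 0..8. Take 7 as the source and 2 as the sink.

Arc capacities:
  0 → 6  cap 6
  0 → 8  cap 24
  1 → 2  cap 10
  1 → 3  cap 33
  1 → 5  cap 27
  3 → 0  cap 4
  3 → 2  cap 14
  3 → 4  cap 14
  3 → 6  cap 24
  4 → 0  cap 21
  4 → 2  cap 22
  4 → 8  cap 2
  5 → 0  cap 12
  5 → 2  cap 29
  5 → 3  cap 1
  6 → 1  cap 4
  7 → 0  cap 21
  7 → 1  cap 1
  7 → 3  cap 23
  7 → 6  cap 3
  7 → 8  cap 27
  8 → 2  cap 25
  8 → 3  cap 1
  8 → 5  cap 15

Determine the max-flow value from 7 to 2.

augment #1: 7→1→2 bottleneck 1, total now 1
augment #2: 7→3→2 bottleneck 14, total now 15
augment #3: 7→8→2 bottleneck 25, total now 40
augment #4: 7→3→4→2 bottleneck 9, total now 49
augment #5: 7→6→1→2 bottleneck 3, total now 52
augment #6: 7→8→5→2 bottleneck 2, total now 54
augment #7: 7→0→6→1→2 bottleneck 1, total now 55
augment #8: 7→0→8→5→2 bottleneck 13, total now 68
augment #9: 7→0→8→3→4→2 bottleneck 1, total now 69

Maximum flow value: 69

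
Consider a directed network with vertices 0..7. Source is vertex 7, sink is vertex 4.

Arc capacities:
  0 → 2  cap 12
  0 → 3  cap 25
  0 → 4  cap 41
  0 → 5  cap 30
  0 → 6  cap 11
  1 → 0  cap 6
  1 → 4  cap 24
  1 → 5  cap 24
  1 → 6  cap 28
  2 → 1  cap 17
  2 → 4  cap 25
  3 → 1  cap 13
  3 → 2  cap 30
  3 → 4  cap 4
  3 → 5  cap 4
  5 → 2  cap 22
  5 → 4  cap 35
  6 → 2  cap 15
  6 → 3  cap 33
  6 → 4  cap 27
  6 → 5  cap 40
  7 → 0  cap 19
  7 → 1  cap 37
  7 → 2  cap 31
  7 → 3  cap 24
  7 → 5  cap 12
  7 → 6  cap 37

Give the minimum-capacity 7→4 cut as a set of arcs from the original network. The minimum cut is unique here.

Min-cut arcs: {(1,0), (1,4), (2,4), (3,4), (5,4), (6,4), (7,0)} (total capacity 140)

augment #1: 7→0→4 push 19
augment #2: 7→1→4 push 24
augment #3: 7→2→4 push 25
augment #4: 7→3→4 push 4
augment #5: 7→5→4 push 12
augment #6: 7→6→4 push 27
augment #7: 7→1→0→4 push 6
augment #8: 7→1→5→4 push 7
augment #9: 7→3→5→4 push 4
augment #10: 7→6→5→4 push 10
augment #11: 7→2→1→5→4 push 2
max flow = 140; residual-reachable set from 7 gives S-side
cut edges (S→T): {(1,0), (1,4), (2,4), (3,4), (5,4), (6,4), (7,0)} total cap 140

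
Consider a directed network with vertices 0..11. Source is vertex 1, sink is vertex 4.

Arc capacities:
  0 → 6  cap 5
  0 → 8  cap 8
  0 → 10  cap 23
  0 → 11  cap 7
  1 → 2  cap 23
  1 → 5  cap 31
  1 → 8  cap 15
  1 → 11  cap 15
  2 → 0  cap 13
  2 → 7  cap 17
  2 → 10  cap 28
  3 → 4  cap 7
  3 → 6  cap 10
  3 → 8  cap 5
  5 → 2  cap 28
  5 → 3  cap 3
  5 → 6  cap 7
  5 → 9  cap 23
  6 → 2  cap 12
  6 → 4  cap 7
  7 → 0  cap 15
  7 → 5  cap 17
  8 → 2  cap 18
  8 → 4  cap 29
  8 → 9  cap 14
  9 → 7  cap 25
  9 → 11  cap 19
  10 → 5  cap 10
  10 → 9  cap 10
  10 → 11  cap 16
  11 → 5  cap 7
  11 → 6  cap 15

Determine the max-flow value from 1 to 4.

Maximum flow value: 33

augment #1: 1→8→4 bottleneck 15, total now 15
augment #2: 1→5→3→4 bottleneck 3, total now 18
augment #3: 1→5→6→4 bottleneck 7, total now 25
augment #4: 1→2→0→8→4 bottleneck 8, total now 33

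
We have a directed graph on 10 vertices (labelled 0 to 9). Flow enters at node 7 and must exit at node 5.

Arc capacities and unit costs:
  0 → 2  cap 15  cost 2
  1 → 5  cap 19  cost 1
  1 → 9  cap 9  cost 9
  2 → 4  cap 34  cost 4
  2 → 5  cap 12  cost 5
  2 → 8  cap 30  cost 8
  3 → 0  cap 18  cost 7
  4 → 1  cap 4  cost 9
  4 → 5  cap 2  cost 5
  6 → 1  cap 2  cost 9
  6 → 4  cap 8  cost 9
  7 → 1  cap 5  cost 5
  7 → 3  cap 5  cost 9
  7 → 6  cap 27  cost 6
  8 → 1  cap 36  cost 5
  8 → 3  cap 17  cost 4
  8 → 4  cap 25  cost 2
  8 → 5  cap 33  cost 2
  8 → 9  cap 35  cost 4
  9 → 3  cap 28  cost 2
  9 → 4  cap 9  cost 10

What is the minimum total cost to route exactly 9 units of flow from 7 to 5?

Minimum cost for 9 units: 102

shortest-cost path #1: 7→1→5 push 5 @ unit cost 6 (adds 30)
shortest-cost path #2: 7→6→1→5 push 2 @ unit cost 16 (adds 32)
shortest-cost path #3: 7→6→4→5 push 2 @ unit cost 20 (adds 40)
total cost = 102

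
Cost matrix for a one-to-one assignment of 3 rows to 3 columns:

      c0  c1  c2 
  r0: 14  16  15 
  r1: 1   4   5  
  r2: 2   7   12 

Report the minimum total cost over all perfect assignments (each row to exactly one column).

optimal assignment: row0→col2 (cost 15), row1→col1 (cost 4), row2→col0 (cost 2)
total = 15 + 4 + 2 = 21

Minimum assignment cost: 21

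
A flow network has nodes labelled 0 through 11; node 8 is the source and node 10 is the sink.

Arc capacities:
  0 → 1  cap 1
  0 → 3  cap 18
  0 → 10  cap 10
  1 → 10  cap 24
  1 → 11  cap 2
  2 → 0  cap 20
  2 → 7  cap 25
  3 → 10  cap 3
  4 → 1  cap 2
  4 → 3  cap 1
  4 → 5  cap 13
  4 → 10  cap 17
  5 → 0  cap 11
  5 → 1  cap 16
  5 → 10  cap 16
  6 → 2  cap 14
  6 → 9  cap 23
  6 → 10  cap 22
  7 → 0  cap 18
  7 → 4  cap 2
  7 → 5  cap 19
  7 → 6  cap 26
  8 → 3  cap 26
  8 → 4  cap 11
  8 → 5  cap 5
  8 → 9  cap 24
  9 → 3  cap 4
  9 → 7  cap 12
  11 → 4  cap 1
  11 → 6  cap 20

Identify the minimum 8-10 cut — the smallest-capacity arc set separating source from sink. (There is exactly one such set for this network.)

augment #1: 8→3→10 push 3
augment #2: 8→4→10 push 11
augment #3: 8→5→10 push 5
augment #4: 8→9→7→0→10 push 10
augment #5: 8→9→7→4→10 push 2
max flow = 31; residual-reachable set from 8 gives S-side
cut edges (S→T): {(3,10), (8,4), (8,5), (9,7)} total cap 31

Min-cut arcs: {(3,10), (8,4), (8,5), (9,7)} (total capacity 31)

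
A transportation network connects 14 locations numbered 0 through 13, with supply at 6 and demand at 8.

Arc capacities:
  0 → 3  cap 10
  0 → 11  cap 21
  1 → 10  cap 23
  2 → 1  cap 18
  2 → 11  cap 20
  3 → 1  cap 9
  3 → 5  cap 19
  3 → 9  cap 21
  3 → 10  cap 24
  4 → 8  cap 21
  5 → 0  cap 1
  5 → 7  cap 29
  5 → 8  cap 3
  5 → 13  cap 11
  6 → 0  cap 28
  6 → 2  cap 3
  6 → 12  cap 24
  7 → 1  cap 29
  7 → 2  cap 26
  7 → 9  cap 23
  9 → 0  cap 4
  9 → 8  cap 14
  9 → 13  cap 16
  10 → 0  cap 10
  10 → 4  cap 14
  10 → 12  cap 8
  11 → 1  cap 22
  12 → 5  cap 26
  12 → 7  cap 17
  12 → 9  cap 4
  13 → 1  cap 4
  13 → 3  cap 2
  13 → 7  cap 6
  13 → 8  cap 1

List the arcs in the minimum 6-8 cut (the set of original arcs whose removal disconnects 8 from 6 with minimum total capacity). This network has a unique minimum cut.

Min-cut arcs: {(5,8), (9,8), (10,4), (13,8)} (total capacity 32)

augment #1: 6→12→5→8 push 3
augment #2: 6→12→9→8 push 4
augment #3: 6→0→3→9→8 push 10
augment #4: 6→12→5→13→8 push 1
augment #5: 6→2→1→10→4→8 push 3
augment #6: 6→0→11→1→10→4→8 push 11
max flow = 32; residual-reachable set from 6 gives S-side
cut edges (S→T): {(5,8), (9,8), (10,4), (13,8)} total cap 32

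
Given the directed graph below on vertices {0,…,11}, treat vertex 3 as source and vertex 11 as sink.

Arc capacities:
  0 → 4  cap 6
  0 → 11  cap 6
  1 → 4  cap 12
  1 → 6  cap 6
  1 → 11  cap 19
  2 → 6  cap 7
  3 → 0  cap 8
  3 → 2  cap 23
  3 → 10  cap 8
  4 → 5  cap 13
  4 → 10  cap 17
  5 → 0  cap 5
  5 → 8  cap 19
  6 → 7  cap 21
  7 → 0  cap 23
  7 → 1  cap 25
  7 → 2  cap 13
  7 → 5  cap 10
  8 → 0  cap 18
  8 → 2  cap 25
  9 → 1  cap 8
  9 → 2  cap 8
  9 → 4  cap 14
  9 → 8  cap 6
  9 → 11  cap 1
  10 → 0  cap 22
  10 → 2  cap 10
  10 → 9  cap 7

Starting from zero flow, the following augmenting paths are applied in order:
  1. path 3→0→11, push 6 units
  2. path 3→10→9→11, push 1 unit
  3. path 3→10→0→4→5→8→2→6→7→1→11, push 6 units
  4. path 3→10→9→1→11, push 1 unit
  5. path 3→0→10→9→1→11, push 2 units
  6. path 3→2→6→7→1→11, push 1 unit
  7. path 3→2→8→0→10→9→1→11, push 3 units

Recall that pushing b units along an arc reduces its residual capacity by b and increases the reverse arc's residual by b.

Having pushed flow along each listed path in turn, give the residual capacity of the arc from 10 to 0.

Residual capacity of (10,0): 21

after path 1 (3→0→11, push 6): res(10,0)=22
after path 2 (3→10→9→11, push 1): res(10,0)=22
after path 3 (3→10→0→4→5→8→2→6→7→1→11, push 6): res(10,0)=16
after path 4 (3→10→9→1→11, push 1): res(10,0)=16
after path 5 (3→0→10→9→1→11, push 2): res(10,0)=18
after path 6 (3→2→6→7→1→11, push 1): res(10,0)=18
after path 7 (3→2→8→0→10→9→1→11, push 3): res(10,0)=21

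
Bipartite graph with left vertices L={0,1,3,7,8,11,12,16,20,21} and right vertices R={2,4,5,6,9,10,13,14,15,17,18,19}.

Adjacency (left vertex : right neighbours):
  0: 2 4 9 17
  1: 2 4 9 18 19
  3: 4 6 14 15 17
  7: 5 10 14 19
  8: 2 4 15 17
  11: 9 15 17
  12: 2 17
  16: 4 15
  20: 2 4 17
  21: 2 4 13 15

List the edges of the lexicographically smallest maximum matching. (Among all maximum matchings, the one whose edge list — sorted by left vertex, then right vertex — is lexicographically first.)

|M| = 9 (so the lex-smallest maximum matching has 9 edges)
process left vertices in ascending order; for each, take the smallest-labelled available neighbour that still permits 9 edges overall, or leave it unmatched if none does
lex-smallest matching: {0-2, 1-18, 3-6, 7-5, 8-4, 11-9, 12-17, 16-15, 21-13}

Lex-smallest maximum matching: {(0,2), (1,18), (3,6), (7,5), (8,4), (11,9), (12,17), (16,15), (21,13)}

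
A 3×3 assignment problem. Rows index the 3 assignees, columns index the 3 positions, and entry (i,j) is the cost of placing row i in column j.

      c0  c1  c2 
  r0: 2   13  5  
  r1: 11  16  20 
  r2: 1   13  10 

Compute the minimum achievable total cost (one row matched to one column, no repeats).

Minimum assignment cost: 22

optimal assignment: row0→col2 (cost 5), row1→col1 (cost 16), row2→col0 (cost 1)
total = 5 + 16 + 1 = 22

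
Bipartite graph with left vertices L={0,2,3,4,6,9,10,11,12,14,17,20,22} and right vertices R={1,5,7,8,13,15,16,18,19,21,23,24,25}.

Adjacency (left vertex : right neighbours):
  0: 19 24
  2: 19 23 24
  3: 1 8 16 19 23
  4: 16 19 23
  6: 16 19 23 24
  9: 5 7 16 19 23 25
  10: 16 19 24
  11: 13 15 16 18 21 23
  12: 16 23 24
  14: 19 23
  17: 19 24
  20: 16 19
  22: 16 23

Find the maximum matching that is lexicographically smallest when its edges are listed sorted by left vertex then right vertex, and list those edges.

Lex-smallest maximum matching: {(0,19), (2,23), (3,1), (4,16), (6,24), (9,5), (11,13)}

|M| = 7 (so the lex-smallest maximum matching has 7 edges)
process left vertices in ascending order; for each, take the smallest-labelled available neighbour that still permits 7 edges overall, or leave it unmatched if none does
lex-smallest matching: {0-19, 2-23, 3-1, 4-16, 6-24, 9-5, 11-13}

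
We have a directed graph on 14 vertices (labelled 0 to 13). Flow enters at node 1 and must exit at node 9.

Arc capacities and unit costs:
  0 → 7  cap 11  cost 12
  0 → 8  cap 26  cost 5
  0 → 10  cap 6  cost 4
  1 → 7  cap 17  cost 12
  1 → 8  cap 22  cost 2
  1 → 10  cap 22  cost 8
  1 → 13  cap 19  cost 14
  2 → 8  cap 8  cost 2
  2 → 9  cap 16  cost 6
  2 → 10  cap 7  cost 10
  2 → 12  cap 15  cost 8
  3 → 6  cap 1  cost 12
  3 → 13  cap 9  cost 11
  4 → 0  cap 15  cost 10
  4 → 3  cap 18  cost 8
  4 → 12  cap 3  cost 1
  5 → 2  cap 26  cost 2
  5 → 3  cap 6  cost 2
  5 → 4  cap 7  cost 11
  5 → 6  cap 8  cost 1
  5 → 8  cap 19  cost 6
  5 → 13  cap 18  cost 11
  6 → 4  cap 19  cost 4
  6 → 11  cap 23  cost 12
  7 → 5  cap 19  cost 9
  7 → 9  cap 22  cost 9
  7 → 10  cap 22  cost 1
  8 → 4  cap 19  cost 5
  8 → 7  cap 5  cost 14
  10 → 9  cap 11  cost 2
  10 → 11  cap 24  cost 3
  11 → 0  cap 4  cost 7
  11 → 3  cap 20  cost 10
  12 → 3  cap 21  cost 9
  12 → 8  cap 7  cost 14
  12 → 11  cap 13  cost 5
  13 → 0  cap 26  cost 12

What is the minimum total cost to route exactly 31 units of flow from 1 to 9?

shortest-cost path #1: 1→10→9 push 11 @ unit cost 10 (adds 110)
shortest-cost path #2: 1→7→9 push 17 @ unit cost 21 (adds 357)
shortest-cost path #3: 1→8→7→9 push 3 @ unit cost 25 (adds 75)
total cost = 542

Minimum cost for 31 units: 542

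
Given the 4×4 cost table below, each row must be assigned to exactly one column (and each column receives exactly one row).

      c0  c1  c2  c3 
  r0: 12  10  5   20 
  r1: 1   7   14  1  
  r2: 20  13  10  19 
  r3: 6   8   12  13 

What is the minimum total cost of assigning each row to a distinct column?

Minimum assignment cost: 25

optimal assignment: row0→col2 (cost 5), row1→col3 (cost 1), row2→col1 (cost 13), row3→col0 (cost 6)
total = 5 + 1 + 13 + 6 = 25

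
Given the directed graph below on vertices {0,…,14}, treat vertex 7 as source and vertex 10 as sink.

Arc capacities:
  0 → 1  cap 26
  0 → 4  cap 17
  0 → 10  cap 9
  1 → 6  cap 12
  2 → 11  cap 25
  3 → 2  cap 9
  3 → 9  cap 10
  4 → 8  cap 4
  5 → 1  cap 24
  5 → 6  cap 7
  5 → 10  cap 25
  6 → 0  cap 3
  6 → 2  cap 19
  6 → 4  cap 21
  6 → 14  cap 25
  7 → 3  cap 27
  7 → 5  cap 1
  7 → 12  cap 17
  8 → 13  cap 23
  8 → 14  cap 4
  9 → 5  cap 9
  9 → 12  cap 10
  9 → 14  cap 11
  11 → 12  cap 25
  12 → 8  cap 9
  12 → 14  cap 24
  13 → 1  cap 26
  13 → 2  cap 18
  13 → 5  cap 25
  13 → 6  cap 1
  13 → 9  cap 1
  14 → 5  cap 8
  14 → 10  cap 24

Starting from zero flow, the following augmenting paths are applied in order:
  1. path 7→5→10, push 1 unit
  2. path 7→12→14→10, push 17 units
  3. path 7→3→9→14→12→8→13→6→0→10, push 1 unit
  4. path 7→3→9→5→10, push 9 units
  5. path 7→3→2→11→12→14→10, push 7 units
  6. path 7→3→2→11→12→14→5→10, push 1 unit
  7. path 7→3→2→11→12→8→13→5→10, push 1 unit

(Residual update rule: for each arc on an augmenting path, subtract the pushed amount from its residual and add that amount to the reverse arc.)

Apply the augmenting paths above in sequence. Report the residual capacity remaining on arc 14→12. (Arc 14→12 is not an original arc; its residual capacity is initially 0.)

after path 1 (7→5→10, push 1): res(14,12)=0
after path 2 (7→12→14→10, push 17): res(14,12)=17
after path 3 (7→3→9→14→12→8→13→6→0→10, push 1): res(14,12)=16
after path 4 (7→3→9→5→10, push 9): res(14,12)=16
after path 5 (7→3→2→11→12→14→10, push 7): res(14,12)=23
after path 6 (7→3→2→11→12→14→5→10, push 1): res(14,12)=24
after path 7 (7→3→2→11→12→8→13→5→10, push 1): res(14,12)=24

Residual capacity of (14,12): 24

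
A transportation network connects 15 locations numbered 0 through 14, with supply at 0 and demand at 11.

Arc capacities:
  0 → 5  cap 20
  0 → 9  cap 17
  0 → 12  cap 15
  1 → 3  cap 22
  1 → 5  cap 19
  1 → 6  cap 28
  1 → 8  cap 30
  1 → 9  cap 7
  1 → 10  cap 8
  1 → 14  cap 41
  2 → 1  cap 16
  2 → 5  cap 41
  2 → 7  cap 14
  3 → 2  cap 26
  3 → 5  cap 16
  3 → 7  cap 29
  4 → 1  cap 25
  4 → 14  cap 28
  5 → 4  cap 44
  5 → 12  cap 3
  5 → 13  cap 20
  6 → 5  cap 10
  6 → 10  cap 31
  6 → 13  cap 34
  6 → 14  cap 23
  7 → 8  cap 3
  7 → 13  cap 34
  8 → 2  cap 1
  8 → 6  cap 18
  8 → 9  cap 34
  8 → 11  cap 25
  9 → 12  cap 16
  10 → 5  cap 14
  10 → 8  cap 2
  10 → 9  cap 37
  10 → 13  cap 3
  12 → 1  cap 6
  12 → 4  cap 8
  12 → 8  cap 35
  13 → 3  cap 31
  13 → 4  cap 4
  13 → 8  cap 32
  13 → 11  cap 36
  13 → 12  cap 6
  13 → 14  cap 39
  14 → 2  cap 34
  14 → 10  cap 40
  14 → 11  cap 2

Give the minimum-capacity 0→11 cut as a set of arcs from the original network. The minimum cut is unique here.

augment #1: 0→5→13→11 push 20
augment #2: 0→12→8→11 push 15
augment #3: 0→9→12→8→11 push 10
augment #4: 0→9→12→1→14→11 push 2
augment #5: 0→9→12→1→6→13→11 push 4
max flow = 51; residual-reachable set from 0 gives S-side
cut edges (S→T): {(0,5), (0,12), (9,12)} total cap 51

Min-cut arcs: {(0,5), (0,12), (9,12)} (total capacity 51)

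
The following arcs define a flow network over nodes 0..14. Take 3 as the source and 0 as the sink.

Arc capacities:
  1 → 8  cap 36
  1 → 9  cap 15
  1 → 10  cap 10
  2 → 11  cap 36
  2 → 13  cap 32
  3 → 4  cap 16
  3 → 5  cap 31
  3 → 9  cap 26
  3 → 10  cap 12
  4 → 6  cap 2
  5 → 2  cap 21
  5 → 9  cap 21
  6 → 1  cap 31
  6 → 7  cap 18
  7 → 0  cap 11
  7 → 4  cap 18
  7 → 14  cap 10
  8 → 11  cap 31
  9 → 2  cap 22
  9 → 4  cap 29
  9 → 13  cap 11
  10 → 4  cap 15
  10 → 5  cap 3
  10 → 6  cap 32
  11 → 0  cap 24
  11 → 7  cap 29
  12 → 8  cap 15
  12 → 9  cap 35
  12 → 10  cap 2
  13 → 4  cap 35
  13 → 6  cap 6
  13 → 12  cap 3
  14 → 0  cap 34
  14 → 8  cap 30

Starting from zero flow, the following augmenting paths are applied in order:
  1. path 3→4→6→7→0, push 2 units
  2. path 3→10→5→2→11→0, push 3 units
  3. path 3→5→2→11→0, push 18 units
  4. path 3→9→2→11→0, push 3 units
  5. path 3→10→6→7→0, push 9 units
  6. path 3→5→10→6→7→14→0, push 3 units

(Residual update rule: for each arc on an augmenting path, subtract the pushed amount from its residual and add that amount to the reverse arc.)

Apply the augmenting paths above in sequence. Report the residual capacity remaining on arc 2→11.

after path 1 (3→4→6→7→0, push 2): res(2,11)=36
after path 2 (3→10→5→2→11→0, push 3): res(2,11)=33
after path 3 (3→5→2→11→0, push 18): res(2,11)=15
after path 4 (3→9→2→11→0, push 3): res(2,11)=12
after path 5 (3→10→6→7→0, push 9): res(2,11)=12
after path 6 (3→5→10→6→7→14→0, push 3): res(2,11)=12

Residual capacity of (2,11): 12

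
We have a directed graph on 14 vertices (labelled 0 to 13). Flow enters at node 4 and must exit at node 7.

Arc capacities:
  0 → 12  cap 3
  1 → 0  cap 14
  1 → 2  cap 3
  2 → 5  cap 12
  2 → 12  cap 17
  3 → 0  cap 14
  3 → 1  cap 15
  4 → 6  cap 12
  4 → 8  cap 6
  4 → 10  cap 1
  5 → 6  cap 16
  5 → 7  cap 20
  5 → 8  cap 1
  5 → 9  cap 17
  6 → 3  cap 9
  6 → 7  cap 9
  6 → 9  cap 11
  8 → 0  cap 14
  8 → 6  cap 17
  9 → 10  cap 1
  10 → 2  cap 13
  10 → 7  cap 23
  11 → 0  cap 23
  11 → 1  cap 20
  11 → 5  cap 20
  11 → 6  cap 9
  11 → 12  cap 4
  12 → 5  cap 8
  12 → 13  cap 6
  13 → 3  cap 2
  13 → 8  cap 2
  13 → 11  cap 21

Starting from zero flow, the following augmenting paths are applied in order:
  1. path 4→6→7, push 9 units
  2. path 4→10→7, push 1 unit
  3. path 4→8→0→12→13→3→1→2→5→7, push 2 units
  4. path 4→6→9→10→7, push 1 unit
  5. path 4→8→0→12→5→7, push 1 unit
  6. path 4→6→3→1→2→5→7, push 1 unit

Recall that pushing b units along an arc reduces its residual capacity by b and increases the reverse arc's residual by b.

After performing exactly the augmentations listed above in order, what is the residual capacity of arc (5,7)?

after path 1 (4→6→7, push 9): res(5,7)=20
after path 2 (4→10→7, push 1): res(5,7)=20
after path 3 (4→8→0→12→13→3→1→2→5→7, push 2): res(5,7)=18
after path 4 (4→6→9→10→7, push 1): res(5,7)=18
after path 5 (4→8→0→12→5→7, push 1): res(5,7)=17
after path 6 (4→6→3→1→2→5→7, push 1): res(5,7)=16

Residual capacity of (5,7): 16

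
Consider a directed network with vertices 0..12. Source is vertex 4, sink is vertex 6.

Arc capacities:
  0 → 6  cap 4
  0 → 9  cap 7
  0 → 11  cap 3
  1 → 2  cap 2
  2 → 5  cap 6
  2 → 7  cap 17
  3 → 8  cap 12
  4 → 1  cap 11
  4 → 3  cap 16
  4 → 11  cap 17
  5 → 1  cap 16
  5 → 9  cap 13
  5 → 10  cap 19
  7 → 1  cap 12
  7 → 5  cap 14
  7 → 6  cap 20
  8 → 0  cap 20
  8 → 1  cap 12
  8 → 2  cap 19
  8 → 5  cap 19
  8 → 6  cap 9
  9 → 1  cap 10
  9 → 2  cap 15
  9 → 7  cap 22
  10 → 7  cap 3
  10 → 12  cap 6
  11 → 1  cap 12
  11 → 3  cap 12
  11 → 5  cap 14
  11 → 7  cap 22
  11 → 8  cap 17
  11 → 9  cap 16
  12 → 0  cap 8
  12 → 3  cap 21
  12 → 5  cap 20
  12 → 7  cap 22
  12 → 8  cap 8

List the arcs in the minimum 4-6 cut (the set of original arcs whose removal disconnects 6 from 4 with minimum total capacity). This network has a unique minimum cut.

Min-cut arcs: {(1,2), (3,8), (4,11)} (total capacity 31)

augment #1: 4→3→8→6 push 9
augment #2: 4→11→7→6 push 17
augment #3: 4→1→2→7→6 push 2
augment #4: 4→3→8→0→6 push 3
max flow = 31; residual-reachable set from 4 gives S-side
cut edges (S→T): {(1,2), (3,8), (4,11)} total cap 31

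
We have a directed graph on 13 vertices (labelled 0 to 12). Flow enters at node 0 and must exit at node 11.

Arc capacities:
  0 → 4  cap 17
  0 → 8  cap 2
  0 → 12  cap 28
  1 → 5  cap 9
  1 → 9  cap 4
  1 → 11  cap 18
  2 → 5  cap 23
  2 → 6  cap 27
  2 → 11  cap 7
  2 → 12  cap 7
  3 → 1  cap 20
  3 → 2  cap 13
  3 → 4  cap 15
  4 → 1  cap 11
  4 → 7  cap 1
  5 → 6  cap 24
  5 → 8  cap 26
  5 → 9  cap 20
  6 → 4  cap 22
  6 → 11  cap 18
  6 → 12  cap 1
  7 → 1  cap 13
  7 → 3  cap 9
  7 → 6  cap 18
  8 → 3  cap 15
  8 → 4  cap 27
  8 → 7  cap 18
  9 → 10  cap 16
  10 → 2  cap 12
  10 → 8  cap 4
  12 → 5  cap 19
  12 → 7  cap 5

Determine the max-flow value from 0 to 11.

Maximum flow value: 38

augment #1: 0→4→1→11 bottleneck 11, total now 11
augment #2: 0→4→7→1→11 bottleneck 1, total now 12
augment #3: 0→8→3→1→11 bottleneck 2, total now 14
augment #4: 0→12→5→6→11 bottleneck 18, total now 32
augment #5: 0→12→7→1→11 bottleneck 4, total now 36
augment #6: 0→12→7→3→2→11 bottleneck 1, total now 37
augment #7: 0→12→5→8→3→2→11 bottleneck 1, total now 38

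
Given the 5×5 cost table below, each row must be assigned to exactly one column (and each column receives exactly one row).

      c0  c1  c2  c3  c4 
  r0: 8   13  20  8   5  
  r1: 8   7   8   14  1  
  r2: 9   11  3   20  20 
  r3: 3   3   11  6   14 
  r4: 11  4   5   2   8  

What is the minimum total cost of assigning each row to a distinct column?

optimal assignment: row0→col0 (cost 8), row1→col4 (cost 1), row2→col2 (cost 3), row3→col1 (cost 3), row4→col3 (cost 2)
total = 8 + 1 + 3 + 3 + 2 = 17

Minimum assignment cost: 17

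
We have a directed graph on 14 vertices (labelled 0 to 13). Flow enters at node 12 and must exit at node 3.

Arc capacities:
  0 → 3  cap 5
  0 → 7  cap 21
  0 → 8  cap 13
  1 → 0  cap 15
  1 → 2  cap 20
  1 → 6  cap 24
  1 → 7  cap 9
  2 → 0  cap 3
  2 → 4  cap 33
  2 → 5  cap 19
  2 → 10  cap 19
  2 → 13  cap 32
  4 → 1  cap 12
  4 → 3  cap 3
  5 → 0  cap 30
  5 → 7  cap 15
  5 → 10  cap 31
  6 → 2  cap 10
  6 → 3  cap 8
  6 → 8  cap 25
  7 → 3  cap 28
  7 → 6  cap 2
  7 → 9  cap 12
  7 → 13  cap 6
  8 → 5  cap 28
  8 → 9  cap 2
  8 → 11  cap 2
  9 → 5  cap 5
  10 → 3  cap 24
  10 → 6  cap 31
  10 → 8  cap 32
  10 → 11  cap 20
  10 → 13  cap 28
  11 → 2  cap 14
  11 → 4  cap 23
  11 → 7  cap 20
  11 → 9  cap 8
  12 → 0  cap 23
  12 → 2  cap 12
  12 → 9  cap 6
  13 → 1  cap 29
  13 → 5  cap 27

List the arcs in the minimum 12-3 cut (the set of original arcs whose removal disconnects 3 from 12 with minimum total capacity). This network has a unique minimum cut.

Min-cut arcs: {(9,5), (12,0), (12,2)} (total capacity 40)

augment #1: 12→0→3 push 5
augment #2: 12→0→7→3 push 18
augment #3: 12→2→4→3 push 3
augment #4: 12→2→10→3 push 9
augment #5: 12→9→5→7→3 push 5
max flow = 40; residual-reachable set from 12 gives S-side
cut edges (S→T): {(9,5), (12,0), (12,2)} total cap 40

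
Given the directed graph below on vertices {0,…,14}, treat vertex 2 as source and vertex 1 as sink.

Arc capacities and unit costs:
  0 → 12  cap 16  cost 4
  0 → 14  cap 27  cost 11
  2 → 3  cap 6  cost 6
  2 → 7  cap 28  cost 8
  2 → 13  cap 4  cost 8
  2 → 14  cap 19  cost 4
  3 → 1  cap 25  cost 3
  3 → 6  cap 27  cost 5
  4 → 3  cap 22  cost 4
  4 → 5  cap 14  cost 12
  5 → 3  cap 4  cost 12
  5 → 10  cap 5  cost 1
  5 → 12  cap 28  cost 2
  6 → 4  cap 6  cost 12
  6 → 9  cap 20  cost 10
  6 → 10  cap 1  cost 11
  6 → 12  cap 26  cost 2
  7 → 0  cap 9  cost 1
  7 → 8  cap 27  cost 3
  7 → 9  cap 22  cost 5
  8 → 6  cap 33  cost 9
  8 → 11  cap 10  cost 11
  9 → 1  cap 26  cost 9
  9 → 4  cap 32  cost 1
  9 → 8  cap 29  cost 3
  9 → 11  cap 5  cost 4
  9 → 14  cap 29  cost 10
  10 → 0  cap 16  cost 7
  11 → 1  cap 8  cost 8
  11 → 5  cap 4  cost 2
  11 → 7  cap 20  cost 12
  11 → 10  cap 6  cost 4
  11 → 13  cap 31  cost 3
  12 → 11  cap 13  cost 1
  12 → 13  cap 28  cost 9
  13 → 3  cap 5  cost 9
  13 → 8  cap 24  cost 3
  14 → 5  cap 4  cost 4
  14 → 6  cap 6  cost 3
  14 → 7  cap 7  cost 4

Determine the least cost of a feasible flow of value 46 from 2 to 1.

Minimum cost for 46 units: 911

shortest-cost path #1: 2→3→1 push 6 @ unit cost 9 (adds 54)
shortest-cost path #2: 2→14→6→12→11→1 push 6 @ unit cost 18 (adds 108)
shortest-cost path #3: 2→14→5→12→11→1 push 2 @ unit cost 19 (adds 38)
shortest-cost path #4: 2→13→3→1 push 4 @ unit cost 20 (adds 80)
shortest-cost path #5: 2→7→9→4→3→1 push 15 @ unit cost 21 (adds 315)
shortest-cost path #6: 2→7→9→1 push 7 @ unit cost 22 (adds 154)
shortest-cost path #7: 2→14→5→3→4→9→1 push 2 @ unit cost 24 (adds 48)
shortest-cost path #8: 2→7→0→12→5→3→4→9→1 push 2 @ unit cost 27 (adds 54)
shortest-cost path #9: 2→7→0→12→6→9→1 push 2 @ unit cost 30 (adds 60)
total cost = 911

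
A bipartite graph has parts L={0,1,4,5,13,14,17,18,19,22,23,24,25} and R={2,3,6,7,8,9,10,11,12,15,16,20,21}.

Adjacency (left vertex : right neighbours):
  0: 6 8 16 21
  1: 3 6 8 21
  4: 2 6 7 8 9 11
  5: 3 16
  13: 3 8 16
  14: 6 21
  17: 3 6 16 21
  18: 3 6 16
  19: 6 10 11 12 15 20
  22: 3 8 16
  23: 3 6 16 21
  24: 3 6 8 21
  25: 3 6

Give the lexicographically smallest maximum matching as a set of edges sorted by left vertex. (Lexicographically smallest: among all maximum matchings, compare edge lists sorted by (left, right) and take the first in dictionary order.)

Lex-smallest maximum matching: {(0,6), (1,3), (4,2), (5,16), (13,8), (14,21), (19,10)}

|M| = 7 (so the lex-smallest maximum matching has 7 edges)
process left vertices in ascending order; for each, take the smallest-labelled available neighbour that still permits 7 edges overall, or leave it unmatched if none does
lex-smallest matching: {0-6, 1-3, 4-2, 5-16, 13-8, 14-21, 19-10}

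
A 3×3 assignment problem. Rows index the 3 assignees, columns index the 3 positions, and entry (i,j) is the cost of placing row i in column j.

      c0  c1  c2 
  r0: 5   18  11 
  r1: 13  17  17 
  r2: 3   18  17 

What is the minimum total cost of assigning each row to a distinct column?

optimal assignment: row0→col2 (cost 11), row1→col1 (cost 17), row2→col0 (cost 3)
total = 11 + 17 + 3 = 31

Minimum assignment cost: 31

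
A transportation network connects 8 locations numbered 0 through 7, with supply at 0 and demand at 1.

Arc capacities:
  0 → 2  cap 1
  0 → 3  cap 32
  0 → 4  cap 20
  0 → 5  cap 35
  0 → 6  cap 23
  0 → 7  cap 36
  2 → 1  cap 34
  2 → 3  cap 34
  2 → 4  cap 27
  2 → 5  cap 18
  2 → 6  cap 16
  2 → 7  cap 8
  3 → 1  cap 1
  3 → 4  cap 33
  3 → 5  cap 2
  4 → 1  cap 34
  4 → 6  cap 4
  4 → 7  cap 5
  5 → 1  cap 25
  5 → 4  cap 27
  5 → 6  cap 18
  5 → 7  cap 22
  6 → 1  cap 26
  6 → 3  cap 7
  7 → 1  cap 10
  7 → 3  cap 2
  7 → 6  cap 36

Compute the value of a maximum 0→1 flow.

augment #1: 0→2→1 bottleneck 1, total now 1
augment #2: 0→3→1 bottleneck 1, total now 2
augment #3: 0→4→1 bottleneck 20, total now 22
augment #4: 0→5→1 bottleneck 25, total now 47
augment #5: 0→6→1 bottleneck 23, total now 70
augment #6: 0→7→1 bottleneck 10, total now 80
augment #7: 0→3→4→1 bottleneck 14, total now 94
augment #8: 0→5→6→1 bottleneck 3, total now 97

Maximum flow value: 97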